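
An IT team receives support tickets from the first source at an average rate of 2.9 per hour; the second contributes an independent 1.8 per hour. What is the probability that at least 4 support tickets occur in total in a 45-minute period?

0.4688

Independent Poisson processes superpose: combined rate λ = 2.9 + 1.8 = 4.7 per hour.
Over the interval, μ = 4.7 × 0.75 = 3.525 (a 45-minute period = 0.75 hours).
P(N ≥ 4) = 1 − P(N ≤ 3) ≈ 0.4688.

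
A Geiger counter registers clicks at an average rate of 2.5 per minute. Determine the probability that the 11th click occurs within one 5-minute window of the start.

Over the interval, μ = 2.5 × 5 = 12.5 (a 5-minute window = 5 minutes).
The 11th arrival falls in the interval iff at least 11 events occur there: P(S_11 ≤ t) = P(N ≥ 11) = 1 − P(N ≤ 10) ≈ 0.7029.

0.7029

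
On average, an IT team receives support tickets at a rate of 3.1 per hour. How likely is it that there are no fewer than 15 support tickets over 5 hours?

Over the interval, μ = 3.1 × 5 = 15.5 (5 hours).
P(N ≥ 15) = 1 − P(N ≤ 14) = 1 − Σ_{j=0}^{14} e^(−μ) μ^j/j! ≈ 0.5846.

0.5846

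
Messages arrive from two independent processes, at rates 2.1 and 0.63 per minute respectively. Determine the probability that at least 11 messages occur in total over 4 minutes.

Independent Poisson processes superpose: combined rate λ = 2.1 + 0.63 = 2.73 per minute.
Over the interval, μ = 2.73 × 4 = 10.92 (4 minutes).
P(N ≥ 11) = 1 − P(N ≤ 10) ≈ 0.5305.

0.5305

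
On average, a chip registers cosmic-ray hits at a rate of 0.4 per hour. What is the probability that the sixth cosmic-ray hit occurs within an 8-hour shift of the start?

0.1054

Over the interval, μ = 0.4 × 8 = 3.2 (an 8-hour shift = 8 hours).
The sixth arrival falls in the interval iff at least 6 events occur there: P(S_6 ≤ t) = P(N ≥ 6) = 1 − P(N ≤ 5) ≈ 0.1054.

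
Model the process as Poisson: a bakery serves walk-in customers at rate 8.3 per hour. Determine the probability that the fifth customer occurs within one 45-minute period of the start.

Over the interval, μ = 8.3 × 0.75 = 6.225 (a 45-minute period = 0.75 hours).
The fifth arrival falls in the interval iff at least 5 events occur there: P(S_5 ≤ t) = P(N ≥ 5) = 1 − P(N ≤ 4) ≈ 0.7439.

0.7439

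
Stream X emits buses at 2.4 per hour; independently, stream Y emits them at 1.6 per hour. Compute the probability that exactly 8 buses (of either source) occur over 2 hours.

Independent Poisson processes superpose: combined rate λ = 2.4 + 1.6 = 4 per hour.
Over the interval, μ = 4 × 2 = 8 (2 hours).
P(N = 8) = e^(−8) · 8^8/8! ≈ 0.1396.

0.1396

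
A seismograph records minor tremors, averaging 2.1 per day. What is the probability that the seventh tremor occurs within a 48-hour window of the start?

Over the interval, μ = 2.1 × 2 = 4.2 (a 48-hour window = 2 days).
The seventh arrival falls in the interval iff at least 7 events occur there: P(S_7 ≤ t) = P(N ≥ 7) = 1 − P(N ≤ 6) ≈ 0.1325.

0.1325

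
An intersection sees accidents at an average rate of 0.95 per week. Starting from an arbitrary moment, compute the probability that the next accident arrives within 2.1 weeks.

0.8640

Inter-arrival times are exponential with rate λ = 0.95 per week.
P(T ≤ 2.1) = 1 − e^(−λt) = 1 − e^(−0.95 × 2.1) = 1 − e^(−1.995) ≈ 0.8640.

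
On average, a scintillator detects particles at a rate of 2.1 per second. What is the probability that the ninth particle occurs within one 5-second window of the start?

0.7206

Over the interval, μ = 2.1 × 5 = 10.5 (a 5-second window = 5 seconds).
The ninth arrival falls in the interval iff at least 9 events occur there: P(S_9 ≤ t) = P(N ≥ 9) = 1 − P(N ≤ 8) ≈ 0.7206.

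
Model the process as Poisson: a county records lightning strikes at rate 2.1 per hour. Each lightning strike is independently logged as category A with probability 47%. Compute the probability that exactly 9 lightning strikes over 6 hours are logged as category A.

Thinning: the lightning strikes that are logged as category A themselves form a Poisson process with rate 0.47 × 2.1 = 0.987 per hour.
Over the interval, μ = 0.987 × 6 = 5.922 (6 hours).
P(N = 9) = e^(−5.922) · 5.922^9/9! ≈ 0.0662.

0.0662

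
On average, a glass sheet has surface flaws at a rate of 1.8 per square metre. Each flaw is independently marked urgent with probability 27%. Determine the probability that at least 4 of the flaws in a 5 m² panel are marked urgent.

Thinning: the flaws that are marked urgent themselves form a Poisson process with rate 0.27 × 1.8 = 0.486 per square metre.
Over the interval, μ = 0.486 × 5 = 2.43 (a 5 m² panel = 5 square metres).
P(N ≥ 4) = 1 − P(N ≤ 3) ≈ 0.2276.

0.2276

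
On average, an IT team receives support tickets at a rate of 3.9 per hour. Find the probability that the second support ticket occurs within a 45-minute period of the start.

0.7894

Over the interval, μ = 3.9 × 0.75 = 2.925 (a 45-minute period = 0.75 hours).
The second arrival falls in the interval iff at least 2 events occur there: P(S_2 ≤ t) = P(N ≥ 2) = 1 − P(N ≤ 1) ≈ 0.7894.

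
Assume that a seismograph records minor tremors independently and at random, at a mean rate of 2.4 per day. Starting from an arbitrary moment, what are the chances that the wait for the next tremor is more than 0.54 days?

0.2736

The wait for the next event is exponential with rate λ = 2.4 per day.
P(T > 0.54) = e^(−λt) = e^(−2.4 × 0.54) = e^(−1.296) ≈ 0.2736.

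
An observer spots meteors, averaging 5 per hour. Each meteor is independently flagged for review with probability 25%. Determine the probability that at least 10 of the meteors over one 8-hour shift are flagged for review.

0.5421

Thinning: the meteors that are flagged for review themselves form a Poisson process with rate 0.25 × 5 = 1.25 per hour.
Over the interval, μ = 1.25 × 8 = 10 (an 8-hour shift = 8 hours).
P(N ≥ 10) = 1 − P(N ≤ 9) ≈ 0.5421.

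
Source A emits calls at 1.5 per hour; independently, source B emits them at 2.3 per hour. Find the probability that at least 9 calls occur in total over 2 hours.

0.3518

Independent Poisson processes superpose: combined rate λ = 1.5 + 2.3 = 3.8 per hour.
Over the interval, μ = 3.8 × 2 = 7.6 (2 hours).
P(N ≥ 9) = 1 − P(N ≤ 8) ≈ 0.3518.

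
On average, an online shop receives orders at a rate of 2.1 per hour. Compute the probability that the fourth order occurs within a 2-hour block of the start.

0.6046

Over the interval, μ = 2.1 × 2 = 4.2 (a 2-hour block = 2 hours).
The fourth arrival falls in the interval iff at least 4 events occur there: P(S_4 ≤ t) = P(N ≥ 4) = 1 − P(N ≤ 3) ≈ 0.6046.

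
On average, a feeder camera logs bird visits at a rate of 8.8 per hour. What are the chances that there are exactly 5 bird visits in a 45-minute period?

Over the interval, μ = 8.8 × 0.75 = 6.6 (a 45-minute period = 0.75 hours).
P(N = 5) = e^(−μ) μ^5/5! = e^(−6.6) · 6.6^5/120 ≈ 0.1420.

0.1420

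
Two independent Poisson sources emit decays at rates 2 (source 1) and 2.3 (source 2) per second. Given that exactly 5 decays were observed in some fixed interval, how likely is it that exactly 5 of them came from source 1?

Given the total, each event is independently from source 1 with probability p = λ_1/(λ_1+λ_2) = 2/4.3 ≈ 0.4651.
So K ~ Binomial(5, 2/4.3): P(K = 5) = C(5,5) · (2/4.3)^5 · (2.3/4.3)^0 ≈ 0.0218.

0.0218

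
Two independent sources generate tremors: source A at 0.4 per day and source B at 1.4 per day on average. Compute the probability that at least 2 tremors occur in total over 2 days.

0.8743

Independent Poisson processes superpose: combined rate λ = 0.4 + 1.4 = 1.8 per day.
Over the interval, μ = 1.8 × 2 = 3.6 (2 days).
P(N ≥ 2) = 1 − P(N ≤ 1) ≈ 0.8743.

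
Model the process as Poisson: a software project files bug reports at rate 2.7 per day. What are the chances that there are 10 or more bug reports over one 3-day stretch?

Over the interval, μ = 2.7 × 3 = 8.1 (a 3-day stretch = 3 days).
P(N ≥ 10) = 1 − P(N ≤ 9) = 1 − Σ_{j=0}^{9} e^(−μ) μ^j/j! ≈ 0.2959.

0.2959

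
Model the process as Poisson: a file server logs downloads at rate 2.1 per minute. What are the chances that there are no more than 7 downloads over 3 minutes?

Over the interval, μ = 2.1 × 3 = 6.3 (3 minutes).
P(N ≤ 7) = Σ_{j=0}^{7} e^(−μ) μ^j/j! ≈ 0.7017.

0.7017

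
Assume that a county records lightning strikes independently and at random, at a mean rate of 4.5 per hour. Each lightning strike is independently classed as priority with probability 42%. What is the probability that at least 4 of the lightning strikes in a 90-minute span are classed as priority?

0.3159

Thinning: the lightning strikes that are classed as priority themselves form a Poisson process with rate 0.42 × 4.5 = 1.89 per hour.
Over the interval, μ = 1.89 × 1.5 = 2.835 (a 90-minute span = 1.5 hours).
P(N ≥ 4) = 1 − P(N ≤ 3) ≈ 0.3159.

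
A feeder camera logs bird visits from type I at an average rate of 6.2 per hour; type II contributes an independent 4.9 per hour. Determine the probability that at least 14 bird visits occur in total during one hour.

0.2281

Independent Poisson processes superpose: combined rate λ = 6.2 + 4.9 = 11.1 per hour.
So μ = 11.1.
P(N ≥ 14) = 1 − P(N ≤ 13) ≈ 0.2281.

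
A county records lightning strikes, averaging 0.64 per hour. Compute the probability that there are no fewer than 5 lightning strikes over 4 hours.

0.1170

Over the interval, μ = 0.64 × 4 = 2.56 (4 hours).
P(N ≥ 5) = 1 − P(N ≤ 4) = 1 − Σ_{j=0}^{4} e^(−μ) μ^j/j! ≈ 0.1170.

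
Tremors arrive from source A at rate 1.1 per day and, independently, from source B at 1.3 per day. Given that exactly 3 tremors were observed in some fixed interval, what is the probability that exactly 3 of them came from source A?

Given the total, each event is independently from source A with probability p = λ_A/(λ_A+λ_B) = 1.1/2.4 ≈ 0.4583.
So K ~ Binomial(3, 1.1/2.4): P(K = 3) = C(3,3) · (1.1/2.4)^3 · (1.3/2.4)^0 ≈ 0.0963.

0.0963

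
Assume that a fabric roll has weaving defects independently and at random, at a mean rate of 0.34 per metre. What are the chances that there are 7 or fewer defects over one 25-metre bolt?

0.3856

Over the interval, μ = 0.34 × 25 = 8.5 (a 25-metre bolt = 25 metres).
P(N ≤ 7) = Σ_{j=0}^{7} e^(−μ) μ^j/j! ≈ 0.3856.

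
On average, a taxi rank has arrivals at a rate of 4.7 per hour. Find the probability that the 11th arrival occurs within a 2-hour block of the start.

0.3424

Over the interval, μ = 4.7 × 2 = 9.4 (a 2-hour block = 2 hours).
The 11th arrival falls in the interval iff at least 11 events occur there: P(S_11 ≤ t) = P(N ≥ 11) = 1 − P(N ≤ 10) ≈ 0.3424.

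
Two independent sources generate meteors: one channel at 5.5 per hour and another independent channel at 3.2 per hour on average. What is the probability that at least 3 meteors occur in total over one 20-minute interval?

0.5540

Independent Poisson processes superpose: combined rate λ = 5.5 + 3.2 = 8.7 per hour.
Over the interval, μ = 8.7 × 1/3 = 2.9 (a 20-minute interval = 1/3 hours).
P(N ≥ 3) = 1 − P(N ≤ 2) ≈ 0.5540.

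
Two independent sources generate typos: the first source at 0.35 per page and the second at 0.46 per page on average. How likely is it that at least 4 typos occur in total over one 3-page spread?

Independent Poisson processes superpose: combined rate λ = 0.35 + 0.46 = 0.81 per page.
Over the interval, μ = 0.81 × 3 = 2.43 (a 3-page spread = 3 pages).
P(N ≥ 4) = 1 − P(N ≤ 3) ≈ 0.2276.

0.2276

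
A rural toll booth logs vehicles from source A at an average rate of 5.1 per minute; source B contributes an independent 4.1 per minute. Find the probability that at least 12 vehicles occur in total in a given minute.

0.2168

Independent Poisson processes superpose: combined rate λ = 5.1 + 4.1 = 9.2 per minute.
So μ = 9.2.
P(N ≥ 12) = 1 − P(N ≤ 11) ≈ 0.2168.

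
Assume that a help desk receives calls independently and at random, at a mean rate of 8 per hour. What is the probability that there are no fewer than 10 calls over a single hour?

With mean μ = 8 per hour,
P(N ≥ 10) = 1 − P(N ≤ 9) = 1 − Σ_{j=0}^{9} e^(−μ) μ^j/j! ≈ 0.2834.

0.2834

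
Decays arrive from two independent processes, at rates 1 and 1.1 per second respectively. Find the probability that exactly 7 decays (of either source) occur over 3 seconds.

Independent Poisson processes superpose: combined rate λ = 1 + 1.1 = 2.1 per second.
Over the interval, μ = 2.1 × 3 = 6.3 (3 seconds).
P(N = 7) = e^(−6.3) · 6.3^7/7! ≈ 0.1435.

0.1435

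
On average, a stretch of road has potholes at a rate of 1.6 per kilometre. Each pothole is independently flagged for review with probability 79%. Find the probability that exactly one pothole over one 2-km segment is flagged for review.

Thinning: the potholes that are flagged for review themselves form a Poisson process with rate 0.79 × 1.6 = 1.264 per kilometre.
Over the interval, μ = 1.264 × 2 = 2.528 (a 2-km segment = 2 kilometres).
P(N = 1) = e^(−2.528) · 2.528^1/1! ≈ 0.2018.

0.2018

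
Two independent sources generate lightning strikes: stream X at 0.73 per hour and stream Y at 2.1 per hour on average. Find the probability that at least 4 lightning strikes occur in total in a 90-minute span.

0.6129

Independent Poisson processes superpose: combined rate λ = 0.73 + 2.1 = 2.83 per hour.
Over the interval, μ = 2.83 × 1.5 = 4.245 (a 90-minute span = 1.5 hours).
P(N ≥ 4) = 1 − P(N ≤ 3) ≈ 0.6129.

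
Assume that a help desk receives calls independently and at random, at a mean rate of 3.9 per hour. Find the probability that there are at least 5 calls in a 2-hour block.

Over the interval, μ = 3.9 × 2 = 7.8 (a 2-hour block = 2 hours).
P(N ≥ 5) = 1 − P(N ≤ 4) = 1 − Σ_{j=0}^{4} e^(−μ) μ^j/j! ≈ 0.8883.

0.8883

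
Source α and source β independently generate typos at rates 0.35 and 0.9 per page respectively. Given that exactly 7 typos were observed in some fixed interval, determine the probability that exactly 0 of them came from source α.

0.1003

Given the total, each event is independently from source α with probability p = λ_α/(λ_α+λ_β) = 0.35/1.25 = 0.2800.
So K ~ Binomial(7, 0.35/1.25): P(K = 0) = C(7,0) · (0.35/1.25)^0 · (0.9/1.25)^7 ≈ 0.1003.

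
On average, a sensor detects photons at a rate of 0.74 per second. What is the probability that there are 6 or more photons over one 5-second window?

Over the interval, μ = 0.74 × 5 = 3.7 (a 5-second window = 5 seconds).
P(N ≥ 6) = 1 − P(N ≤ 5) = 1 − Σ_{j=0}^{5} e^(−μ) μ^j/j! ≈ 0.1699.

0.1699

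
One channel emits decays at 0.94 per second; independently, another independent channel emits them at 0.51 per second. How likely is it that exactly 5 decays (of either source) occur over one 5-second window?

0.1185

Independent Poisson processes superpose: combined rate λ = 0.94 + 0.51 = 1.45 per second.
Over the interval, μ = 1.45 × 5 = 7.25 (a 5-second window = 5 seconds).
P(N = 5) = e^(−7.25) · 7.25^5/5! ≈ 0.1185.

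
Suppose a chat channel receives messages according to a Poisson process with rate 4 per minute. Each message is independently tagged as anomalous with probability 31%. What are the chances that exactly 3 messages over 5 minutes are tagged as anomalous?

0.0806

Thinning: the messages that are tagged as anomalous themselves form a Poisson process with rate 0.31 × 4 = 1.24 per minute.
Over the interval, μ = 1.24 × 5 = 6.2 (5 minutes).
P(N = 3) = e^(−6.2) · 6.2^3/3! ≈ 0.0806.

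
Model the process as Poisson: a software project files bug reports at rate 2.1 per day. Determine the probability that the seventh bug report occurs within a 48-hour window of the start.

0.1325

Over the interval, μ = 2.1 × 2 = 4.2 (a 48-hour window = 2 days).
The seventh arrival falls in the interval iff at least 7 events occur there: P(S_7 ≤ t) = P(N ≥ 7) = 1 − P(N ≤ 6) ≈ 0.1325.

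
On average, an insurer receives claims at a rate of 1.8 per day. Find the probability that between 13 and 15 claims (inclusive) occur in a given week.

Over the interval, μ = 1.8 × 7 = 12.6 (a week = 7 days).
P(13 ≤ N ≤ 15) = Σ_{j=13}^{15} e^(−12.6) · 12.6^j/j! ≈ 0.2902.

0.2902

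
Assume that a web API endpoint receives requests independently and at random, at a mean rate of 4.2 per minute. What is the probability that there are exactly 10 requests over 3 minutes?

Over the interval, μ = 4.2 × 3 = 12.6 (3 minutes).
P(N = 10) = e^(−μ) μ^10/10! = e^(−12.6) · 12.6^10/3628800 ≈ 0.0937.

0.0937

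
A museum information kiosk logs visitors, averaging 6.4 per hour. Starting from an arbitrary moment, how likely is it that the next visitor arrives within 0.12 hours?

0.5361

Inter-arrival times are exponential with rate λ = 6.4 per hour.
P(T ≤ 0.12) = 1 − e^(−λt) = 1 − e^(−6.4 × 0.12) = 1 − e^(−0.768) ≈ 0.5361.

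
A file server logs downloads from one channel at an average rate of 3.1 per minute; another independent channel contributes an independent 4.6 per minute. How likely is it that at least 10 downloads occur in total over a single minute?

0.2469

Independent Poisson processes superpose: combined rate λ = 3.1 + 4.6 = 7.7 per minute.
So μ = 7.7.
P(N ≥ 10) = 1 − P(N ≤ 9) ≈ 0.2469.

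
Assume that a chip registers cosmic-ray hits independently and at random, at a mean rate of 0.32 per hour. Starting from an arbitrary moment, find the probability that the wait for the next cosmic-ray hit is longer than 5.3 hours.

0.1834

The wait for the next event is exponential with rate λ = 0.32 per hour.
P(T > 5.3) = e^(−λt) = e^(−0.32 × 5.3) = e^(−1.696) ≈ 0.1834.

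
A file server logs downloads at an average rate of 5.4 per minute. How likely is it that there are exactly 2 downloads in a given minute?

0.0659

With mean μ = 5.4 per minute,
P(N = 2) = e^(−μ) μ^2/2! = e^(−5.4) · 5.4^2/2 ≈ 0.0659.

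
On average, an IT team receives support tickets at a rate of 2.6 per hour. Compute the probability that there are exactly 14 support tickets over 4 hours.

Over the interval, μ = 2.6 × 4 = 10.4 (4 hours).
P(N = 14) = e^(−μ) μ^14/14! = e^(−10.4) · 10.4^14/87178291200 ≈ 0.0604.

0.0604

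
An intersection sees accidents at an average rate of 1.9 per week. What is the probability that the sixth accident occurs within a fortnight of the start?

Over the interval, μ = 1.9 × 2 = 3.8 (a fortnight = 2 weeks).
The sixth arrival falls in the interval iff at least 6 events occur there: P(S_6 ≤ t) = P(N ≥ 6) = 1 − P(N ≤ 5) ≈ 0.1844.

0.1844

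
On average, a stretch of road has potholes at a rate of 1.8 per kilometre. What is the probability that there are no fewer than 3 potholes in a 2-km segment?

Over the interval, μ = 1.8 × 2 = 3.6 (a 2-km segment = 2 kilometres).
P(N ≥ 3) = 1 − P(N ≤ 2) = 1 − Σ_{j=0}^{2} e^(−μ) μ^j/j! ≈ 0.6973.

0.6973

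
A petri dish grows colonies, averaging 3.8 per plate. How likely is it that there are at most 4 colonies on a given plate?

With mean μ = 3.8 per plate,
P(N ≤ 4) = Σ_{j=0}^{4} e^(−μ) μ^j/j! ≈ 0.6678.

0.6678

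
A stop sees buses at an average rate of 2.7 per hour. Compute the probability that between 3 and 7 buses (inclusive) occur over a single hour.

0.4998

With mean μ = 2.7 per hour,
P(3 ≤ N ≤ 7) = Σ_{j=3}^{7} e^(−2.7) · 2.7^j/j! ≈ 0.4998.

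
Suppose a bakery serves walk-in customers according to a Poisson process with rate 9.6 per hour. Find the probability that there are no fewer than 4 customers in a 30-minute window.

0.7058

Over the interval, μ = 9.6 × 0.5 = 4.8 (a 30-minute window = 0.5 hours).
P(N ≥ 4) = 1 − P(N ≤ 3) = 1 − Σ_{j=0}^{3} e^(−μ) μ^j/j! ≈ 0.7058.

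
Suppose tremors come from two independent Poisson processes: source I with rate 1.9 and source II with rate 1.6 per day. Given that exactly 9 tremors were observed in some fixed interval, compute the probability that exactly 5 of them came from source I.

0.2594

Given the total, each event is independently from source I with probability p = λ_I/(λ_I+λ_II) = 1.9/3.5 ≈ 0.5429.
So K ~ Binomial(9, 1.9/3.5): P(K = 5) = C(9,5) · (1.9/3.5)^5 · (1.6/3.5)^4 ≈ 0.2594.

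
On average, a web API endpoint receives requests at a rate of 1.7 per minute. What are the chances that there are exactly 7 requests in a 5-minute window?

0.1294

Over the interval, μ = 1.7 × 5 = 8.5 (a 5-minute window = 5 minutes).
P(N = 7) = e^(−μ) μ^7/7! = e^(−8.5) · 8.5^7/5040 ≈ 0.1294.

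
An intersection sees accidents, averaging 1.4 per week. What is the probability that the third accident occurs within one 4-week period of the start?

0.9176

Over the interval, μ = 1.4 × 4 = 5.6 (a 4-week period = 4 weeks).
The third arrival falls in the interval iff at least 3 events occur there: P(S_3 ≤ t) = P(N ≥ 3) = 1 − P(N ≤ 2) ≈ 0.9176.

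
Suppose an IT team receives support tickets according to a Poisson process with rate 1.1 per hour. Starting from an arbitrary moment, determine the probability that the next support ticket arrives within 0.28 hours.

0.2651

Inter-arrival times are exponential with rate λ = 1.1 per hour.
P(T ≤ 0.28) = 1 − e^(−λt) = 1 − e^(−1.1 × 0.28) = 1 − e^(−0.308) ≈ 0.2651.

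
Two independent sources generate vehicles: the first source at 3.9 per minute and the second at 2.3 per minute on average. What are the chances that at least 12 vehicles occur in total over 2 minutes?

0.5833

Independent Poisson processes superpose: combined rate λ = 3.9 + 2.3 = 6.2 per minute.
Over the interval, μ = 6.2 × 2 = 12.4 (2 minutes).
P(N ≥ 12) = 1 − P(N ≤ 11) ≈ 0.5833.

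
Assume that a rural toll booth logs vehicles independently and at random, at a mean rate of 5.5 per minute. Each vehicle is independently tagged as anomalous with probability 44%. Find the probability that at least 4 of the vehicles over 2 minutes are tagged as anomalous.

0.7118

Thinning: the vehicles that are tagged as anomalous themselves form a Poisson process with rate 0.44 × 5.5 = 2.42 per minute.
Over the interval, μ = 2.42 × 2 = 4.84 (2 minutes).
P(N ≥ 4) = 1 − P(N ≤ 3) ≈ 0.7118.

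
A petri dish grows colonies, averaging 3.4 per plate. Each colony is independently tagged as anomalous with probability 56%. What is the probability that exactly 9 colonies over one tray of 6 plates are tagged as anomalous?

0.0998

Thinning: the colonies that are tagged as anomalous themselves form a Poisson process with rate 0.56 × 3.4 = 1.904 per plate.
Over the interval, μ = 1.904 × 6 = 11.424 (a tray of 6 plates = 6 plates).
P(N = 9) = e^(−11.424) · 11.424^9/9! ≈ 0.0998.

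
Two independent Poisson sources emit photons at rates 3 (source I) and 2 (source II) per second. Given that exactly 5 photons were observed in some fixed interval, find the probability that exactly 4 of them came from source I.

Given the total, each event is independently from source I with probability p = λ_I/(λ_I+λ_II) = 3/5 = 0.6000.
So K ~ Binomial(5, 3/5): P(K = 4) = C(5,4) · (3/5)^4 · (2/5)^1 ≈ 0.2592.

0.2592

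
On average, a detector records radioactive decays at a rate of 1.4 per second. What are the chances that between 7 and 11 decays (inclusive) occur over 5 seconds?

Over the interval, μ = 1.4 × 5 = 7 (5 seconds).
P(7 ≤ N ≤ 11) = Σ_{j=7}^{11} e^(−7) · 7^j/j! ≈ 0.4969.

0.4969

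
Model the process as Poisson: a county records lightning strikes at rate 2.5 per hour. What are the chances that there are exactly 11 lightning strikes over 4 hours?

Over the interval, μ = 2.5 × 4 = 10 (4 hours).
P(N = 11) = e^(−μ) μ^11/11! = e^(−10) · 10^11/39916800 ≈ 0.1137.

0.1137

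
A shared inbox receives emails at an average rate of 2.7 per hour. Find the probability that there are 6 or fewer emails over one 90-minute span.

Over the interval, μ = 2.7 × 1.5 = 4.05 (a 90-minute span = 1.5 hours).
P(N ≤ 6) = Σ_{j=0}^{6} e^(−μ) μ^j/j! ≈ 0.8841.

0.8841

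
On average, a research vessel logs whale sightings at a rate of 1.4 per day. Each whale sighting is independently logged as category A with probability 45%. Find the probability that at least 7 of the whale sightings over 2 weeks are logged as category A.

0.7763

Thinning: the whale sightings that are logged as category A themselves form a Poisson process with rate 0.45 × 1.4 = 0.63 per day.
Over the interval, μ = 0.63 × 14 = 8.82 (2 weeks = 14 days).
P(N ≥ 7) = 1 − P(N ≤ 6) ≈ 0.7763.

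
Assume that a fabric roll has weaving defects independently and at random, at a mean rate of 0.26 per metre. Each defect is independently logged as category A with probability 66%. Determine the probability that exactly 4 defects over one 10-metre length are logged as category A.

0.0650

Thinning: the defects that are logged as category A themselves form a Poisson process with rate 0.66 × 0.26 = 0.1716 per metre.
Over the interval, μ = 0.1716 × 10 = 1.716 (a 10-metre length = 10 metres).
P(N = 4) = e^(−1.716) · 1.716^4/4! ≈ 0.0650.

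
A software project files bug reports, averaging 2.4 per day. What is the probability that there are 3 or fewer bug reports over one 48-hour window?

0.2942

Over the interval, μ = 2.4 × 2 = 4.8 (a 48-hour window = 2 days).
P(N ≤ 3) = Σ_{j=0}^{3} e^(−μ) μ^j/j! ≈ 0.2942.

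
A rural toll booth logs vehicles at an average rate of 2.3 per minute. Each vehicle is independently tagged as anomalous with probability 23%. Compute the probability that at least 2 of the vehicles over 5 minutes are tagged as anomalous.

Thinning: the vehicles that are tagged as anomalous themselves form a Poisson process with rate 0.23 × 2.3 = 0.529 per minute.
Over the interval, μ = 0.529 × 5 = 2.645 (5 minutes).
P(N ≥ 2) = 1 − P(N ≤ 1) ≈ 0.7412.

0.7412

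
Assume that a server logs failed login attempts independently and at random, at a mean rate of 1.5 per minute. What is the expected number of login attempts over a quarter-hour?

22.5

E[N] = λt = 1.5 × 15 = 22.5 (a quarter-hour = 15 minutes).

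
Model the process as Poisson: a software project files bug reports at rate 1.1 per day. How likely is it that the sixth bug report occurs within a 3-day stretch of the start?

Over the interval, μ = 1.1 × 3 = 3.3 (a 3-day stretch = 3 days).
The sixth arrival falls in the interval iff at least 6 events occur there: P(S_6 ≤ t) = P(N ≥ 6) = 1 − P(N ≤ 5) ≈ 0.1171.

0.1171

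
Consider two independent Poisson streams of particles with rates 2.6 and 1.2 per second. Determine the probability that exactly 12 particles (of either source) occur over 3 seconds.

0.1126

Independent Poisson processes superpose: combined rate λ = 2.6 + 1.2 = 3.8 per second.
Over the interval, μ = 3.8 × 3 = 11.4 (3 seconds).
P(N = 12) = e^(−11.4) · 11.4^12/12! ≈ 0.1126.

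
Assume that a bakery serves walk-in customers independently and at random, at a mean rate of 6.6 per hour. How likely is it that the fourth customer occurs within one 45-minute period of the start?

0.7279

Over the interval, μ = 6.6 × 0.75 = 4.95 (a 45-minute period = 0.75 hours).
The fourth arrival falls in the interval iff at least 4 events occur there: P(S_4 ≤ t) = P(N ≥ 4) = 1 − P(N ≤ 3) ≈ 0.7279.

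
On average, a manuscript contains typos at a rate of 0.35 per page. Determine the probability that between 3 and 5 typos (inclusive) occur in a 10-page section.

Over the interval, μ = 0.35 × 10 = 3.5 (a 10-page section = 10 pages).
P(3 ≤ N ≤ 5) = Σ_{j=3}^{5} e^(−3.5) · 3.5^j/j! ≈ 0.5368.

0.5368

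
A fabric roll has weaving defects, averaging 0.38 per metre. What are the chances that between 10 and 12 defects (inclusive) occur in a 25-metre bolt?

Over the interval, μ = 0.38 × 25 = 9.5 (a 25-metre bolt = 25 metres).
P(10 ≤ N ≤ 12) = Σ_{j=10}^{12} e^(−9.5) · 9.5^j/j! ≈ 0.3146.

0.3146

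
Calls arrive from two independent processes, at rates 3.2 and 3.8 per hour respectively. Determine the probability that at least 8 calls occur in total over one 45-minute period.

Independent Poisson processes superpose: combined rate λ = 3.2 + 3.8 = 7 per hour.
Over the interval, μ = 7 × 0.75 = 5.25 (a 45-minute period = 0.75 hours).
P(N ≥ 8) = 1 − P(N ≤ 7) ≈ 0.1608.

0.1608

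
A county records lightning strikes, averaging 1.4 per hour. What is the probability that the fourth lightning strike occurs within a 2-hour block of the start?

0.3081

Over the interval, μ = 1.4 × 2 = 2.8 (a 2-hour block = 2 hours).
The fourth arrival falls in the interval iff at least 4 events occur there: P(S_4 ≤ t) = P(N ≥ 4) = 1 − P(N ≤ 3) ≈ 0.3081.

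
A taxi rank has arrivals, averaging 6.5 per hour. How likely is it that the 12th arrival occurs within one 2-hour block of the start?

0.6468

Over the interval, μ = 6.5 × 2 = 13 (a 2-hour block = 2 hours).
The 12th arrival falls in the interval iff at least 12 events occur there: P(S_12 ≤ t) = P(N ≥ 12) = 1 − P(N ≤ 11) ≈ 0.6468.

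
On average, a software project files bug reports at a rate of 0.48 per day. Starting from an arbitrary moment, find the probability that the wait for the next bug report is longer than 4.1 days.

0.1397

The wait for the next event is exponential with rate λ = 0.48 per day.
P(T > 4.1) = e^(−λt) = e^(−0.48 × 4.1) = e^(−1.968) ≈ 0.1397.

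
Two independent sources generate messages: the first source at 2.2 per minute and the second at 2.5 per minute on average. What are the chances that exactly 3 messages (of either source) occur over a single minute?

Independent Poisson processes superpose: combined rate λ = 2.2 + 2.5 = 4.7 per minute.
So μ = 4.7.
P(N = 3) = e^(−4.7) · 4.7^3/3! ≈ 0.1574.

0.1574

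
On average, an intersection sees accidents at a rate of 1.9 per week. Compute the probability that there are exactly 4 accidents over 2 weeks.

0.1944

Over the interval, μ = 1.9 × 2 = 3.8 (2 weeks).
P(N = 4) = e^(−μ) μ^4/4! = e^(−3.8) · 3.8^4/24 ≈ 0.1944.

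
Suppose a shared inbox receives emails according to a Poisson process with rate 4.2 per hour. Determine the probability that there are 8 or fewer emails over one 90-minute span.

0.8148

Over the interval, μ = 4.2 × 1.5 = 6.3 (a 90-minute span = 1.5 hours).
P(N ≤ 8) = Σ_{j=0}^{8} e^(−μ) μ^j/j! ≈ 0.8148.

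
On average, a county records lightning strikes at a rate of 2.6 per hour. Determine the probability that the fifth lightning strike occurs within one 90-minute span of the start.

Over the interval, μ = 2.6 × 1.5 = 3.9 (a 90-minute span = 1.5 hours).
The fifth arrival falls in the interval iff at least 5 events occur there: P(S_5 ≤ t) = P(N ≥ 5) = 1 − P(N ≤ 4) ≈ 0.3516.

0.3516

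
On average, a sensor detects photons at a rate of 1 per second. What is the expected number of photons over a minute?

E[N] = λt = 1 × 60 = 60 (a minute = 60 seconds).

60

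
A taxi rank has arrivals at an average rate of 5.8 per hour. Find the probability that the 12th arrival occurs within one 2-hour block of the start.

0.4920

Over the interval, μ = 5.8 × 2 = 11.6 (a 2-hour block = 2 hours).
The 12th arrival falls in the interval iff at least 12 events occur there: P(S_12 ≤ t) = P(N ≥ 12) = 1 − P(N ≤ 11) ≈ 0.4920.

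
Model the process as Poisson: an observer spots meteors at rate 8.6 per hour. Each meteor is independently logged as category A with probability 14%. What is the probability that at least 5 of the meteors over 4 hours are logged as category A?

0.5266

Thinning: the meteors that are logged as category A themselves form a Poisson process with rate 0.14 × 8.6 = 1.204 per hour.
Over the interval, μ = 1.204 × 4 = 4.816 (4 hours).
P(N ≥ 5) = 1 − P(N ≤ 4) ≈ 0.5266.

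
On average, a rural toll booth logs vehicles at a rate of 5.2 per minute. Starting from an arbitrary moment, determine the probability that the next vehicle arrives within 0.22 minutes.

Inter-arrival times are exponential with rate λ = 5.2 per minute.
P(T ≤ 0.22) = 1 − e^(−λt) = 1 − e^(−5.2 × 0.22) = 1 − e^(−1.144) ≈ 0.6815.

0.6815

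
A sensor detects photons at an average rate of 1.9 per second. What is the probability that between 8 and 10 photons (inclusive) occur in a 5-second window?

Over the interval, μ = 1.9 × 5 = 9.5 (a 5-second window = 5 seconds).
P(8 ≤ N ≤ 10) = Σ_{j=8}^{10} e^(−9.5) · 9.5^j/j! ≈ 0.3767.

0.3767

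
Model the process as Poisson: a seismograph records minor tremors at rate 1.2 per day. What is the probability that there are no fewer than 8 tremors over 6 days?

0.4311

Over the interval, μ = 1.2 × 6 = 7.2 (6 days).
P(N ≥ 8) = 1 − P(N ≤ 7) = 1 − Σ_{j=0}^{7} e^(−μ) μ^j/j! ≈ 0.4311.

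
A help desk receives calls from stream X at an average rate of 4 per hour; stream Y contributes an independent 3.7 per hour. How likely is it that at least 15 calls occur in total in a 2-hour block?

0.5747

Independent Poisson processes superpose: combined rate λ = 4 + 3.7 = 7.7 per hour.
Over the interval, μ = 7.7 × 2 = 15.4 (a 2-hour block = 2 hours).
P(N ≥ 15) = 1 − P(N ≤ 14) ≈ 0.5747.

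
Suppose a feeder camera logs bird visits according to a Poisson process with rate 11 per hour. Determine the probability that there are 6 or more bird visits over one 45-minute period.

0.8306

Over the interval, μ = 11 × 0.75 = 8.25 (a 45-minute period = 0.75 hours).
P(N ≥ 6) = 1 − P(N ≤ 5) = 1 − Σ_{j=0}^{5} e^(−μ) μ^j/j! ≈ 0.8306.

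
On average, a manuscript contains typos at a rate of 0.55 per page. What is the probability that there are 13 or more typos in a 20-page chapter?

Over the interval, μ = 0.55 × 20 = 11 (a 20-page chapter = 20 pages).
P(N ≥ 13) = 1 − P(N ≤ 12) = 1 − Σ_{j=0}^{12} e^(−μ) μ^j/j! ≈ 0.3113.

0.3113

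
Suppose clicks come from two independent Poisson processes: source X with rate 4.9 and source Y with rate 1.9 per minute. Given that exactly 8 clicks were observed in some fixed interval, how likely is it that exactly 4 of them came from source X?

Given the total, each event is independently from source X with probability p = λ_X/(λ_X+λ_Y) = 4.9/6.8 ≈ 0.7206.
So K ~ Binomial(8, 4.9/6.8): P(K = 4) = C(8,4) · (4.9/6.8)^4 · (1.9/6.8)^4 ≈ 0.1150.

0.1150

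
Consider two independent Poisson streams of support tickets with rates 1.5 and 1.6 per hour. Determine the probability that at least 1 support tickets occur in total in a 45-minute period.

Independent Poisson processes superpose: combined rate λ = 1.5 + 1.6 = 3.1 per hour.
Over the interval, μ = 3.1 × 0.75 = 2.325 (a 45-minute period = 0.75 hours).
P(N ≥ 1) = 1 − P(N ≤ 0) ≈ 0.9022.

0.9022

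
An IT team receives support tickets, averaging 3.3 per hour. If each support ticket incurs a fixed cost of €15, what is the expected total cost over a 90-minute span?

€74.25

E[N] = 3.3 × 1.5 = 4.95 (a 90-minute span = 1.5 hours); E[cost] = 4.95 × €15 = €74.25.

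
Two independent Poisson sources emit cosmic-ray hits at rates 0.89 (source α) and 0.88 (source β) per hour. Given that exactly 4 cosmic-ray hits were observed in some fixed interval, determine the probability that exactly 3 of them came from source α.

Given the total, each event is independently from source α with probability p = λ_α/(λ_α+λ_β) = 0.89/1.77 ≈ 0.5028.
So K ~ Binomial(4, 0.89/1.77): P(K = 3) = C(4,3) · (0.89/1.77)^3 · (0.88/1.77)^1 ≈ 0.2528.

0.2528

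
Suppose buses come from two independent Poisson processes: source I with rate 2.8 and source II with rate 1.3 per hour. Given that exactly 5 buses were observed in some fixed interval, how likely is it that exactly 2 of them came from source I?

0.1487

Given the total, each event is independently from source I with probability p = λ_I/(λ_I+λ_II) = 2.8/4.1 ≈ 0.6829.
So K ~ Binomial(5, 2.8/4.1): P(K = 2) = C(5,2) · (2.8/4.1)^2 · (1.3/4.1)^3 ≈ 0.1487.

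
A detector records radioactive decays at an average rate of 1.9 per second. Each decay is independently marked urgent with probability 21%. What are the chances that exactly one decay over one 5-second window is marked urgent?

Thinning: the decays that are marked urgent themselves form a Poisson process with rate 0.21 × 1.9 = 0.399 per second.
Over the interval, μ = 0.399 × 5 = 1.995 (a 5-second window = 5 seconds).
P(N = 1) = e^(−1.995) · 1.995^1/1! ≈ 0.2713.

0.2713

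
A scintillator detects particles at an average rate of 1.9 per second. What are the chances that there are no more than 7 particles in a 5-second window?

Over the interval, μ = 1.9 × 5 = 9.5 (a 5-second window = 5 seconds).
P(N ≤ 7) = Σ_{j=0}^{7} e^(−μ) μ^j/j! ≈ 0.2687.

0.2687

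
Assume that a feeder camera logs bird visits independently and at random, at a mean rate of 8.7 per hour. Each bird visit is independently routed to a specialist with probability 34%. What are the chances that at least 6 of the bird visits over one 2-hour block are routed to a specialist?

Thinning: the bird visits that are routed to a specialist themselves form a Poisson process with rate 0.34 × 8.7 = 2.958 per hour.
Over the interval, μ = 2.958 × 2 = 5.916 (a 2-hour block = 2 hours).
P(N ≥ 6) = 1 − P(N ≤ 5) ≈ 0.5407.

0.5407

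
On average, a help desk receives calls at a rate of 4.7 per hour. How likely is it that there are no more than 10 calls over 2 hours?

0.6576

Over the interval, μ = 4.7 × 2 = 9.4 (2 hours).
P(N ≤ 10) = Σ_{j=0}^{10} e^(−μ) μ^j/j! ≈ 0.6576.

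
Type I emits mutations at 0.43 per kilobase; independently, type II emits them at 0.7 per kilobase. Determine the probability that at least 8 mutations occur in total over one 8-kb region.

Independent Poisson processes superpose: combined rate λ = 0.43 + 0.7 = 1.13 per kilobase.
Over the interval, μ = 1.13 × 8 = 9.04 (an 8-kb region = 8 kilobases).
P(N ≥ 8) = 1 − P(N ≤ 7) ≈ 0.6808.

0.6808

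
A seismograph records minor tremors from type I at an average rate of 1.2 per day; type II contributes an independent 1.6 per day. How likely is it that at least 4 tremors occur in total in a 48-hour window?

Independent Poisson processes superpose: combined rate λ = 1.2 + 1.6 = 2.8 per day.
Over the interval, μ = 2.8 × 2 = 5.6 (a 48-hour window = 2 days).
P(N ≥ 4) = 1 − P(N ≤ 3) ≈ 0.8094.

0.8094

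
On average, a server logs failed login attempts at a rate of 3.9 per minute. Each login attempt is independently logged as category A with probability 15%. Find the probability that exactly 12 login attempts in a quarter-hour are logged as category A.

Thinning: the login attempts that are logged as category A themselves form a Poisson process with rate 0.15 × 3.9 = 0.585 per minute.
Over the interval, μ = 0.585 × 15 = 8.775 (a quarter-hour = 15 minutes).
P(N = 12) = e^(−8.775) · 8.775^12/12! ≈ 0.0673.

0.0673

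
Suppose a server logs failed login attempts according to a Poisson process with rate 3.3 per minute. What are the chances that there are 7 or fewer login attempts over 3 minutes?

0.2294

Over the interval, μ = 3.3 × 3 = 9.9 (3 minutes).
P(N ≤ 7) = Σ_{j=0}^{7} e^(−μ) μ^j/j! ≈ 0.2294.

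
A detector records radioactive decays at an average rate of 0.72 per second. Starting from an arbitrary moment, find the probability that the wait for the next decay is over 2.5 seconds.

0.1653

The wait for the next event is exponential with rate λ = 0.72 per second.
P(T > 2.5) = e^(−λt) = e^(−0.72 × 2.5) = e^(−1.8) ≈ 0.1653.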